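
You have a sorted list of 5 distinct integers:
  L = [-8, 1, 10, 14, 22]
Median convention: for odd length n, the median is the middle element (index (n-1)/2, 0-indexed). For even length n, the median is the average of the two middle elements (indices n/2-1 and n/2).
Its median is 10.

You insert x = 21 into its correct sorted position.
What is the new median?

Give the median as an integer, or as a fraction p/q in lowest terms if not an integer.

Old list (sorted, length 5): [-8, 1, 10, 14, 22]
Old median = 10
Insert x = 21
Old length odd (5). Middle was index 2 = 10.
New length even (6). New median = avg of two middle elements.
x = 21: 4 elements are < x, 1 elements are > x.
New sorted list: [-8, 1, 10, 14, 21, 22]
New median = 12

Answer: 12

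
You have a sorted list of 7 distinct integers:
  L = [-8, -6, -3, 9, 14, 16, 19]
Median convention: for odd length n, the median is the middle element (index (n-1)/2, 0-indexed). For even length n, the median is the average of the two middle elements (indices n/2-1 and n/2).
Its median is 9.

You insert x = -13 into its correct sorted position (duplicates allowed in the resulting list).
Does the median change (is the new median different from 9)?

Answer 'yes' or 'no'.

Answer: yes

Derivation:
Old median = 9
Insert x = -13
New median = 3
Changed? yes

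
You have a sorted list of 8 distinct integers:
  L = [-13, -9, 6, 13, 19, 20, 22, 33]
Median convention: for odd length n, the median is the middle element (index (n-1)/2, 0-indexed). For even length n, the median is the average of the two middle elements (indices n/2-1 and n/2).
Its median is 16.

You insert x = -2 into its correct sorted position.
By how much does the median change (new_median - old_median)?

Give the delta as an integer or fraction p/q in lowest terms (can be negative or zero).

Old median = 16
After inserting x = -2: new sorted = [-13, -9, -2, 6, 13, 19, 20, 22, 33]
New median = 13
Delta = 13 - 16 = -3

Answer: -3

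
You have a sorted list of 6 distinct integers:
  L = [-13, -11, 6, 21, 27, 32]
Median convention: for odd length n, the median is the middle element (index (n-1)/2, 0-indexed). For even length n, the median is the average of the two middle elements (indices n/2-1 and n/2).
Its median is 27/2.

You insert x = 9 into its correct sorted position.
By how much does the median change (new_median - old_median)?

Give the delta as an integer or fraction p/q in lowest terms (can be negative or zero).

Answer: -9/2

Derivation:
Old median = 27/2
After inserting x = 9: new sorted = [-13, -11, 6, 9, 21, 27, 32]
New median = 9
Delta = 9 - 27/2 = -9/2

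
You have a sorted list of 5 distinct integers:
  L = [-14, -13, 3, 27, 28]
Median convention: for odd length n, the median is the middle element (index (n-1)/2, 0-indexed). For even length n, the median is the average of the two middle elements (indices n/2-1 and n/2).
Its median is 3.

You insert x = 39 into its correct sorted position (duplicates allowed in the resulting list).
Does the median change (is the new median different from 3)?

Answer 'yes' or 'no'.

Old median = 3
Insert x = 39
New median = 15
Changed? yes

Answer: yes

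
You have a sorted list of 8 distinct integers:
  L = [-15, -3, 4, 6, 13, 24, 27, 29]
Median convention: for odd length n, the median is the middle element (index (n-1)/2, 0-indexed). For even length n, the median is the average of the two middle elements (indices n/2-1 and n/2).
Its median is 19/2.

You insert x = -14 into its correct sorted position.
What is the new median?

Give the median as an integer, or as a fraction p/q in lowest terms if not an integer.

Old list (sorted, length 8): [-15, -3, 4, 6, 13, 24, 27, 29]
Old median = 19/2
Insert x = -14
Old length even (8). Middle pair: indices 3,4 = 6,13.
New length odd (9). New median = single middle element.
x = -14: 1 elements are < x, 7 elements are > x.
New sorted list: [-15, -14, -3, 4, 6, 13, 24, 27, 29]
New median = 6

Answer: 6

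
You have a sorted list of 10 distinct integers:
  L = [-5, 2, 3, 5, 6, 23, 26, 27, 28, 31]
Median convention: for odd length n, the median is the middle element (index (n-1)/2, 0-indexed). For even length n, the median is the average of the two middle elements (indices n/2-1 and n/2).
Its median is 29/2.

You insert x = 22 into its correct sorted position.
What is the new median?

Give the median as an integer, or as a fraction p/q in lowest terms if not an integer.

Answer: 22

Derivation:
Old list (sorted, length 10): [-5, 2, 3, 5, 6, 23, 26, 27, 28, 31]
Old median = 29/2
Insert x = 22
Old length even (10). Middle pair: indices 4,5 = 6,23.
New length odd (11). New median = single middle element.
x = 22: 5 elements are < x, 5 elements are > x.
New sorted list: [-5, 2, 3, 5, 6, 22, 23, 26, 27, 28, 31]
New median = 22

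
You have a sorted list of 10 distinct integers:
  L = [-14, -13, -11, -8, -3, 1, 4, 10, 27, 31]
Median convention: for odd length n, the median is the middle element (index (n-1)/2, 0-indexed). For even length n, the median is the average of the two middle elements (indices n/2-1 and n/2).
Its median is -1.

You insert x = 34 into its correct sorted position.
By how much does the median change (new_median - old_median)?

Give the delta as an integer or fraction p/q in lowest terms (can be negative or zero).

Old median = -1
After inserting x = 34: new sorted = [-14, -13, -11, -8, -3, 1, 4, 10, 27, 31, 34]
New median = 1
Delta = 1 - -1 = 2

Answer: 2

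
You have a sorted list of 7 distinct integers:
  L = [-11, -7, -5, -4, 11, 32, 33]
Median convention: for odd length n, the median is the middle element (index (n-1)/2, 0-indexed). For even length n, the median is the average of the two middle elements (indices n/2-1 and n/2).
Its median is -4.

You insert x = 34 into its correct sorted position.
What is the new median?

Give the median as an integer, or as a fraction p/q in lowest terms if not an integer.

Answer: 7/2

Derivation:
Old list (sorted, length 7): [-11, -7, -5, -4, 11, 32, 33]
Old median = -4
Insert x = 34
Old length odd (7). Middle was index 3 = -4.
New length even (8). New median = avg of two middle elements.
x = 34: 7 elements are < x, 0 elements are > x.
New sorted list: [-11, -7, -5, -4, 11, 32, 33, 34]
New median = 7/2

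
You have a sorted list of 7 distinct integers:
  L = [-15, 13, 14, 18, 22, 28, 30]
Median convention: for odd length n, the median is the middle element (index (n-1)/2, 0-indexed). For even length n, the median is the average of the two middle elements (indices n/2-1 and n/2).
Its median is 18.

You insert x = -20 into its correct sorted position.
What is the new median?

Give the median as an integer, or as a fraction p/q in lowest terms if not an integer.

Answer: 16

Derivation:
Old list (sorted, length 7): [-15, 13, 14, 18, 22, 28, 30]
Old median = 18
Insert x = -20
Old length odd (7). Middle was index 3 = 18.
New length even (8). New median = avg of two middle elements.
x = -20: 0 elements are < x, 7 elements are > x.
New sorted list: [-20, -15, 13, 14, 18, 22, 28, 30]
New median = 16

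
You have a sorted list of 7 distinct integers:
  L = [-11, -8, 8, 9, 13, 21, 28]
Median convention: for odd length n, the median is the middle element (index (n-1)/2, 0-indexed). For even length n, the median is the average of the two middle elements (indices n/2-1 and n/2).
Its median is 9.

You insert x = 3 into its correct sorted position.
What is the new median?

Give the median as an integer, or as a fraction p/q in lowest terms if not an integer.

Answer: 17/2

Derivation:
Old list (sorted, length 7): [-11, -8, 8, 9, 13, 21, 28]
Old median = 9
Insert x = 3
Old length odd (7). Middle was index 3 = 9.
New length even (8). New median = avg of two middle elements.
x = 3: 2 elements are < x, 5 elements are > x.
New sorted list: [-11, -8, 3, 8, 9, 13, 21, 28]
New median = 17/2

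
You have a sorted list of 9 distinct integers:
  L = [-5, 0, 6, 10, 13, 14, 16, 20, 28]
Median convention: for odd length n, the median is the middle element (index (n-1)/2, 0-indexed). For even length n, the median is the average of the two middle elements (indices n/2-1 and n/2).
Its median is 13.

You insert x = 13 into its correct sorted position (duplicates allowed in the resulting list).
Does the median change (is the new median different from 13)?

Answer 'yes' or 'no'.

Answer: no

Derivation:
Old median = 13
Insert x = 13
New median = 13
Changed? no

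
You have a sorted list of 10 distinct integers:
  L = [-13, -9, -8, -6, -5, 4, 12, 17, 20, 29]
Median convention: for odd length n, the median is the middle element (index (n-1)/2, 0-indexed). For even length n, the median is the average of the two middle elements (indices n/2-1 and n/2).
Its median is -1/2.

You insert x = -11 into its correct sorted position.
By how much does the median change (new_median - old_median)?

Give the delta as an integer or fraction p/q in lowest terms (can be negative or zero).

Answer: -9/2

Derivation:
Old median = -1/2
After inserting x = -11: new sorted = [-13, -11, -9, -8, -6, -5, 4, 12, 17, 20, 29]
New median = -5
Delta = -5 - -1/2 = -9/2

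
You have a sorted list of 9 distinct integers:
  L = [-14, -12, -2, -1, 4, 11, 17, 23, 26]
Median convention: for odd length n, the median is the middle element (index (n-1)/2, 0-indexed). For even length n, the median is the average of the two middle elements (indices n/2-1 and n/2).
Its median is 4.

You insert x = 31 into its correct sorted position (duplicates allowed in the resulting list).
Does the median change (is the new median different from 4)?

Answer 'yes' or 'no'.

Old median = 4
Insert x = 31
New median = 15/2
Changed? yes

Answer: yes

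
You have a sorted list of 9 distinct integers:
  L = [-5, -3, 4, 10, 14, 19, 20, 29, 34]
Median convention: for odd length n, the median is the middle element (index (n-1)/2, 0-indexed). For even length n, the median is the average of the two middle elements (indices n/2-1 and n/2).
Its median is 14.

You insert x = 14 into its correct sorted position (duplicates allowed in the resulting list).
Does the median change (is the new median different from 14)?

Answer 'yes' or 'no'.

Old median = 14
Insert x = 14
New median = 14
Changed? no

Answer: no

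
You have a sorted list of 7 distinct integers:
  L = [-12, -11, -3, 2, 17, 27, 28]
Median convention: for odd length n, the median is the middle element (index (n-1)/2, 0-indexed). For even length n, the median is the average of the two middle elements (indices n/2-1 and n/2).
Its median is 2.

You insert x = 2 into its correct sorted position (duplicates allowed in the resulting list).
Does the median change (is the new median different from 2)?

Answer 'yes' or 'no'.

Old median = 2
Insert x = 2
New median = 2
Changed? no

Answer: no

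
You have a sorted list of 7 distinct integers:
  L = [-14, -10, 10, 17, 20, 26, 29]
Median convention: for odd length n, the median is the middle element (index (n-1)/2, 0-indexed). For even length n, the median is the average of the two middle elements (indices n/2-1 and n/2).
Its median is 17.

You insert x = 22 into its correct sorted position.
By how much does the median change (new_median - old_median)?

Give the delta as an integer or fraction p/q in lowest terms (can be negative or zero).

Old median = 17
After inserting x = 22: new sorted = [-14, -10, 10, 17, 20, 22, 26, 29]
New median = 37/2
Delta = 37/2 - 17 = 3/2

Answer: 3/2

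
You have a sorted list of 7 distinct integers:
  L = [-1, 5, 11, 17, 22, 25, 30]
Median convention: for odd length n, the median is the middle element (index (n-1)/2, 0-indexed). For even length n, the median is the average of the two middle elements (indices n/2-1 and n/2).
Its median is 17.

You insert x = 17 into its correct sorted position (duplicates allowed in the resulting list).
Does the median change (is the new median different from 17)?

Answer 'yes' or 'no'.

Answer: no

Derivation:
Old median = 17
Insert x = 17
New median = 17
Changed? no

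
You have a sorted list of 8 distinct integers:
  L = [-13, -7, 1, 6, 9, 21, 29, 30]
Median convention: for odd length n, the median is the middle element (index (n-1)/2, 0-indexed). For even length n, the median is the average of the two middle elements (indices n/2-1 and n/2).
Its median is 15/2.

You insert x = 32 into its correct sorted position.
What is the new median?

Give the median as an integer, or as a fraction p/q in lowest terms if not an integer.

Answer: 9

Derivation:
Old list (sorted, length 8): [-13, -7, 1, 6, 9, 21, 29, 30]
Old median = 15/2
Insert x = 32
Old length even (8). Middle pair: indices 3,4 = 6,9.
New length odd (9). New median = single middle element.
x = 32: 8 elements are < x, 0 elements are > x.
New sorted list: [-13, -7, 1, 6, 9, 21, 29, 30, 32]
New median = 9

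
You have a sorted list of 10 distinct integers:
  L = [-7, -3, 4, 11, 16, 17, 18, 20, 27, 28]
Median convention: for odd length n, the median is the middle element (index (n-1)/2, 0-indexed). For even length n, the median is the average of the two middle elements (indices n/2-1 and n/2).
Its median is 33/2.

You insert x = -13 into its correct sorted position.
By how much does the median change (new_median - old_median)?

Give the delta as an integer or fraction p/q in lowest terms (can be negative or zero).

Old median = 33/2
After inserting x = -13: new sorted = [-13, -7, -3, 4, 11, 16, 17, 18, 20, 27, 28]
New median = 16
Delta = 16 - 33/2 = -1/2

Answer: -1/2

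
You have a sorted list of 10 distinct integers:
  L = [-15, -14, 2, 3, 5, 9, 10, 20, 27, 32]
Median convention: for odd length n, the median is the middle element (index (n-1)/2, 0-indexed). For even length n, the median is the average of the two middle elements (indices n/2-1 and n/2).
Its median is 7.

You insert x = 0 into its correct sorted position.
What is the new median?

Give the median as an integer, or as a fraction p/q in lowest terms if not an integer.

Old list (sorted, length 10): [-15, -14, 2, 3, 5, 9, 10, 20, 27, 32]
Old median = 7
Insert x = 0
Old length even (10). Middle pair: indices 4,5 = 5,9.
New length odd (11). New median = single middle element.
x = 0: 2 elements are < x, 8 elements are > x.
New sorted list: [-15, -14, 0, 2, 3, 5, 9, 10, 20, 27, 32]
New median = 5

Answer: 5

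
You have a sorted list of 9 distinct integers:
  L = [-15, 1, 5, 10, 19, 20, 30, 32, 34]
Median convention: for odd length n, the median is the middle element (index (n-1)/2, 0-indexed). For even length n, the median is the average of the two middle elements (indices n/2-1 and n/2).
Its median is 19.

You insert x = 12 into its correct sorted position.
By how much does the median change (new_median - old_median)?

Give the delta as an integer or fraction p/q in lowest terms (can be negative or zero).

Old median = 19
After inserting x = 12: new sorted = [-15, 1, 5, 10, 12, 19, 20, 30, 32, 34]
New median = 31/2
Delta = 31/2 - 19 = -7/2

Answer: -7/2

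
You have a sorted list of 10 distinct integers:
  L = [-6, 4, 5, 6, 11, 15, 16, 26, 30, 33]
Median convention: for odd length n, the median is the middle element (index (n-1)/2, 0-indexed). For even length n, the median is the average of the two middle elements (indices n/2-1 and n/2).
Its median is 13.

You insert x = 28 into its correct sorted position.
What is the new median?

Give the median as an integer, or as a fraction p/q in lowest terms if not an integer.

Old list (sorted, length 10): [-6, 4, 5, 6, 11, 15, 16, 26, 30, 33]
Old median = 13
Insert x = 28
Old length even (10). Middle pair: indices 4,5 = 11,15.
New length odd (11). New median = single middle element.
x = 28: 8 elements are < x, 2 elements are > x.
New sorted list: [-6, 4, 5, 6, 11, 15, 16, 26, 28, 30, 33]
New median = 15

Answer: 15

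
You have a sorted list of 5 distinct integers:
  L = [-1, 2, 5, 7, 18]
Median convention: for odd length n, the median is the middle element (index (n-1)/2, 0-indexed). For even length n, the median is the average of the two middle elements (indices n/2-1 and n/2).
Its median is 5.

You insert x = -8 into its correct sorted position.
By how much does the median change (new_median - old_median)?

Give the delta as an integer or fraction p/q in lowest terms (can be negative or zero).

Old median = 5
After inserting x = -8: new sorted = [-8, -1, 2, 5, 7, 18]
New median = 7/2
Delta = 7/2 - 5 = -3/2

Answer: -3/2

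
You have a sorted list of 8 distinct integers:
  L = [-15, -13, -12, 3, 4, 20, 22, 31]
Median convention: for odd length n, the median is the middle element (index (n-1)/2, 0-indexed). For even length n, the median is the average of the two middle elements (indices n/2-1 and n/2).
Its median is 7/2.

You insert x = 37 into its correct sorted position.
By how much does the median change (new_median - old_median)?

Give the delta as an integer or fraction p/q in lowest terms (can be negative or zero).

Old median = 7/2
After inserting x = 37: new sorted = [-15, -13, -12, 3, 4, 20, 22, 31, 37]
New median = 4
Delta = 4 - 7/2 = 1/2

Answer: 1/2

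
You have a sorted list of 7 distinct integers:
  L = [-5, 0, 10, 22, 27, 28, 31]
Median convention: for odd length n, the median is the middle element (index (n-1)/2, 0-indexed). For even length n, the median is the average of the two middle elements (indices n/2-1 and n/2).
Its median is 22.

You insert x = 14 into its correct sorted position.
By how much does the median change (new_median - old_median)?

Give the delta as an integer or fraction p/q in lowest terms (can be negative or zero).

Old median = 22
After inserting x = 14: new sorted = [-5, 0, 10, 14, 22, 27, 28, 31]
New median = 18
Delta = 18 - 22 = -4

Answer: -4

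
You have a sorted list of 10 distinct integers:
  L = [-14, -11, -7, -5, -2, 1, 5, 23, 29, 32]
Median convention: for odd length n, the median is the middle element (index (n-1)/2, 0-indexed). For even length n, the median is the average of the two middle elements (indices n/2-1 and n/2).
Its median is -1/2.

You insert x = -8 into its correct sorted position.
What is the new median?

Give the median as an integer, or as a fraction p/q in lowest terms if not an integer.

Old list (sorted, length 10): [-14, -11, -7, -5, -2, 1, 5, 23, 29, 32]
Old median = -1/2
Insert x = -8
Old length even (10). Middle pair: indices 4,5 = -2,1.
New length odd (11). New median = single middle element.
x = -8: 2 elements are < x, 8 elements are > x.
New sorted list: [-14, -11, -8, -7, -5, -2, 1, 5, 23, 29, 32]
New median = -2

Answer: -2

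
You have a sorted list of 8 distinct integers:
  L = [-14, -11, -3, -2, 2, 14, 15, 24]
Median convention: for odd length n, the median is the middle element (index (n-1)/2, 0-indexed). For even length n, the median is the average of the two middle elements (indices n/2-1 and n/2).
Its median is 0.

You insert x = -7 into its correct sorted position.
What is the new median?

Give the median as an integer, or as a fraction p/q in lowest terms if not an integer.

Answer: -2

Derivation:
Old list (sorted, length 8): [-14, -11, -3, -2, 2, 14, 15, 24]
Old median = 0
Insert x = -7
Old length even (8). Middle pair: indices 3,4 = -2,2.
New length odd (9). New median = single middle element.
x = -7: 2 elements are < x, 6 elements are > x.
New sorted list: [-14, -11, -7, -3, -2, 2, 14, 15, 24]
New median = -2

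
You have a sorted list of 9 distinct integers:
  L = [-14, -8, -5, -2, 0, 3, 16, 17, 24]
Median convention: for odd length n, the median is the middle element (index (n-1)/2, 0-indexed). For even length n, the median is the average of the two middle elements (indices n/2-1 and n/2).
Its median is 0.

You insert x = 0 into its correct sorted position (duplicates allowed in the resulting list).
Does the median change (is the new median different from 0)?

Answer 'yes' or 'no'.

Old median = 0
Insert x = 0
New median = 0
Changed? no

Answer: no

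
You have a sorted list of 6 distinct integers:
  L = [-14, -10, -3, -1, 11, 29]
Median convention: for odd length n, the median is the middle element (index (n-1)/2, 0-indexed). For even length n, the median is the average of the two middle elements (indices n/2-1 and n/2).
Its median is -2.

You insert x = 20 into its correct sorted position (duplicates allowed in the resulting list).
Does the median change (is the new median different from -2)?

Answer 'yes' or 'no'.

Answer: yes

Derivation:
Old median = -2
Insert x = 20
New median = -1
Changed? yes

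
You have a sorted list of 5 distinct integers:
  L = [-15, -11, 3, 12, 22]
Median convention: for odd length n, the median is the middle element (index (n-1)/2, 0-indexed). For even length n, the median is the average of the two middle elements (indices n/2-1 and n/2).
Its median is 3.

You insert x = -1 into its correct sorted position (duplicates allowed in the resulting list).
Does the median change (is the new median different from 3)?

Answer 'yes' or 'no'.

Answer: yes

Derivation:
Old median = 3
Insert x = -1
New median = 1
Changed? yes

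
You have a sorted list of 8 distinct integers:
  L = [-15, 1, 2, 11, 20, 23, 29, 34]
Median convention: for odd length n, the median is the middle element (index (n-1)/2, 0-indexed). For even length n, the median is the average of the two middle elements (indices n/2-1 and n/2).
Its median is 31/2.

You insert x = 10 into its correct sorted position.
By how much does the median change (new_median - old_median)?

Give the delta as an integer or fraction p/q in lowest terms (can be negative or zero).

Old median = 31/2
After inserting x = 10: new sorted = [-15, 1, 2, 10, 11, 20, 23, 29, 34]
New median = 11
Delta = 11 - 31/2 = -9/2

Answer: -9/2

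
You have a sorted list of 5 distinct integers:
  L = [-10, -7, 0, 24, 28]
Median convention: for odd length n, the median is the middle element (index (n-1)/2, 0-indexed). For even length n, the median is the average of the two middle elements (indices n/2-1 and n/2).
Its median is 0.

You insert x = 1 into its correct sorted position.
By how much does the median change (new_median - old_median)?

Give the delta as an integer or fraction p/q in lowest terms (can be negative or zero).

Answer: 1/2

Derivation:
Old median = 0
After inserting x = 1: new sorted = [-10, -7, 0, 1, 24, 28]
New median = 1/2
Delta = 1/2 - 0 = 1/2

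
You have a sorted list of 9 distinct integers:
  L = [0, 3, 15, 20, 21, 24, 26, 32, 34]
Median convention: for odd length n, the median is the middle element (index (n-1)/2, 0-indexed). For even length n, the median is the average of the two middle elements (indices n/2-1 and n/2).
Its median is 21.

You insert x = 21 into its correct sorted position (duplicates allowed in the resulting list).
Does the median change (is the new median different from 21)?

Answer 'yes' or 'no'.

Answer: no

Derivation:
Old median = 21
Insert x = 21
New median = 21
Changed? no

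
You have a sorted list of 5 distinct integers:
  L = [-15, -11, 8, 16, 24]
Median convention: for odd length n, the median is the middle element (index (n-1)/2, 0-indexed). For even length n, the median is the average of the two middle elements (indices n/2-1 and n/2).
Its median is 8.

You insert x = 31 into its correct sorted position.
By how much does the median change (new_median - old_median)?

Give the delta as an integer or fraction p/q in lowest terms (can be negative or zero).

Old median = 8
After inserting x = 31: new sorted = [-15, -11, 8, 16, 24, 31]
New median = 12
Delta = 12 - 8 = 4

Answer: 4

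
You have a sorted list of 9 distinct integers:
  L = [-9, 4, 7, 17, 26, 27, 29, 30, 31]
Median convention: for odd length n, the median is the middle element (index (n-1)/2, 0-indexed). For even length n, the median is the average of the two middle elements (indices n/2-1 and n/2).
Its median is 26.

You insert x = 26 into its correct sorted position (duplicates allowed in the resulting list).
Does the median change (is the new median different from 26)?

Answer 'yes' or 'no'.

Old median = 26
Insert x = 26
New median = 26
Changed? no

Answer: no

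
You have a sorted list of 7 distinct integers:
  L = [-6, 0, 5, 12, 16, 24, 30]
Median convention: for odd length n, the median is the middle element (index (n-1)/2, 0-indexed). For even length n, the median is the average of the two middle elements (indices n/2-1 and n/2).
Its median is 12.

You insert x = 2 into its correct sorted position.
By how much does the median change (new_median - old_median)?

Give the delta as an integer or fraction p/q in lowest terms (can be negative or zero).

Answer: -7/2

Derivation:
Old median = 12
After inserting x = 2: new sorted = [-6, 0, 2, 5, 12, 16, 24, 30]
New median = 17/2
Delta = 17/2 - 12 = -7/2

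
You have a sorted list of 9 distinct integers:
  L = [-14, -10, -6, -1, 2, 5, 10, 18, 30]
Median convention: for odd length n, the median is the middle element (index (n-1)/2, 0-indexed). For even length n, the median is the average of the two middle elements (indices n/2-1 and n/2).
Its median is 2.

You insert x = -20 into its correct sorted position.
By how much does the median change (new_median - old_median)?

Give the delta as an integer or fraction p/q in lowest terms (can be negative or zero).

Answer: -3/2

Derivation:
Old median = 2
After inserting x = -20: new sorted = [-20, -14, -10, -6, -1, 2, 5, 10, 18, 30]
New median = 1/2
Delta = 1/2 - 2 = -3/2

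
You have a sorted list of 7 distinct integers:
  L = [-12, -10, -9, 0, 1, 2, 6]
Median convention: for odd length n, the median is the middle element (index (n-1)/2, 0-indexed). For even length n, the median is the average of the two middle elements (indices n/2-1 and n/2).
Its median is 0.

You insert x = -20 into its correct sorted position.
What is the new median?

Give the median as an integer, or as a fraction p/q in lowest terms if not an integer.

Answer: -9/2

Derivation:
Old list (sorted, length 7): [-12, -10, -9, 0, 1, 2, 6]
Old median = 0
Insert x = -20
Old length odd (7). Middle was index 3 = 0.
New length even (8). New median = avg of two middle elements.
x = -20: 0 elements are < x, 7 elements are > x.
New sorted list: [-20, -12, -10, -9, 0, 1, 2, 6]
New median = -9/2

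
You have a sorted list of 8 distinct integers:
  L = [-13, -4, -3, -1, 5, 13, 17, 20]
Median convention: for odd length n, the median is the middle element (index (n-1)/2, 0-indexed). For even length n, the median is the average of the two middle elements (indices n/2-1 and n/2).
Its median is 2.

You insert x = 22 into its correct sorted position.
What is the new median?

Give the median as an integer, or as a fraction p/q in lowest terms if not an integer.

Answer: 5

Derivation:
Old list (sorted, length 8): [-13, -4, -3, -1, 5, 13, 17, 20]
Old median = 2
Insert x = 22
Old length even (8). Middle pair: indices 3,4 = -1,5.
New length odd (9). New median = single middle element.
x = 22: 8 elements are < x, 0 elements are > x.
New sorted list: [-13, -4, -3, -1, 5, 13, 17, 20, 22]
New median = 5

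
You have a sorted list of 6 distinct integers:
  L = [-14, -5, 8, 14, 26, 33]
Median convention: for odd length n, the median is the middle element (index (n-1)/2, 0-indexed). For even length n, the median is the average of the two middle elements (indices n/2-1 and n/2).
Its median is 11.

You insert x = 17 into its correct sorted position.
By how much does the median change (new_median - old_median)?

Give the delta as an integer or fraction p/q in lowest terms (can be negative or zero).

Old median = 11
After inserting x = 17: new sorted = [-14, -5, 8, 14, 17, 26, 33]
New median = 14
Delta = 14 - 11 = 3

Answer: 3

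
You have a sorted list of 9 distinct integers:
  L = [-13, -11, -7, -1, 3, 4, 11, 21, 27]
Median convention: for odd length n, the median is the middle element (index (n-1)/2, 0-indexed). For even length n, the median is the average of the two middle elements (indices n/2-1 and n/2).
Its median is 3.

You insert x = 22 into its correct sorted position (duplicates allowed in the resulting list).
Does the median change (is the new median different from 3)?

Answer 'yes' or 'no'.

Answer: yes

Derivation:
Old median = 3
Insert x = 22
New median = 7/2
Changed? yes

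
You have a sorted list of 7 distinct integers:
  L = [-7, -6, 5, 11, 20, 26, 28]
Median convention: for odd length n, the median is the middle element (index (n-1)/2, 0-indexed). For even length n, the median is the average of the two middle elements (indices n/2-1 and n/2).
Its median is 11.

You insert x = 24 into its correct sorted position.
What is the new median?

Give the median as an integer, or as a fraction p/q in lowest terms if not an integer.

Old list (sorted, length 7): [-7, -6, 5, 11, 20, 26, 28]
Old median = 11
Insert x = 24
Old length odd (7). Middle was index 3 = 11.
New length even (8). New median = avg of two middle elements.
x = 24: 5 elements are < x, 2 elements are > x.
New sorted list: [-7, -6, 5, 11, 20, 24, 26, 28]
New median = 31/2

Answer: 31/2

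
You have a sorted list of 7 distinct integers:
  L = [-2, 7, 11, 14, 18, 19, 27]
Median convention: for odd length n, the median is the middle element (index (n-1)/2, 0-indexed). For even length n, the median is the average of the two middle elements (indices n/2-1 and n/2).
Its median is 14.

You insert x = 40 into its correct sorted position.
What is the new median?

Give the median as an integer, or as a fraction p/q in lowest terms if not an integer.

Old list (sorted, length 7): [-2, 7, 11, 14, 18, 19, 27]
Old median = 14
Insert x = 40
Old length odd (7). Middle was index 3 = 14.
New length even (8). New median = avg of two middle elements.
x = 40: 7 elements are < x, 0 elements are > x.
New sorted list: [-2, 7, 11, 14, 18, 19, 27, 40]
New median = 16

Answer: 16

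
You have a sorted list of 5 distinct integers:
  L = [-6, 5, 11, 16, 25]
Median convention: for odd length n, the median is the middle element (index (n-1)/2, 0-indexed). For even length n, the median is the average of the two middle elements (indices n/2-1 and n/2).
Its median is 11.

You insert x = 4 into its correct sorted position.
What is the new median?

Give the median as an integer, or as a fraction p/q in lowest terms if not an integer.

Answer: 8

Derivation:
Old list (sorted, length 5): [-6, 5, 11, 16, 25]
Old median = 11
Insert x = 4
Old length odd (5). Middle was index 2 = 11.
New length even (6). New median = avg of two middle elements.
x = 4: 1 elements are < x, 4 elements are > x.
New sorted list: [-6, 4, 5, 11, 16, 25]
New median = 8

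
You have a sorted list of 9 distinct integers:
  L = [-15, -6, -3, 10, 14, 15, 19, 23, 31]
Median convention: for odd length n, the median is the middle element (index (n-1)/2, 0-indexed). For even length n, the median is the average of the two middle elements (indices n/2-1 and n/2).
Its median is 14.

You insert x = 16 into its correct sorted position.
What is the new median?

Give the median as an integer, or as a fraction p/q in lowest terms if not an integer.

Answer: 29/2

Derivation:
Old list (sorted, length 9): [-15, -6, -3, 10, 14, 15, 19, 23, 31]
Old median = 14
Insert x = 16
Old length odd (9). Middle was index 4 = 14.
New length even (10). New median = avg of two middle elements.
x = 16: 6 elements are < x, 3 elements are > x.
New sorted list: [-15, -6, -3, 10, 14, 15, 16, 19, 23, 31]
New median = 29/2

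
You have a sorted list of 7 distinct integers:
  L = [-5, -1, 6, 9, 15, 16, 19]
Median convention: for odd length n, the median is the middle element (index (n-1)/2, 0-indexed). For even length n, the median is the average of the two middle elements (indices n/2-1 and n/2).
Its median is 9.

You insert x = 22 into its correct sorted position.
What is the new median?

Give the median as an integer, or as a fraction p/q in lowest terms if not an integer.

Answer: 12

Derivation:
Old list (sorted, length 7): [-5, -1, 6, 9, 15, 16, 19]
Old median = 9
Insert x = 22
Old length odd (7). Middle was index 3 = 9.
New length even (8). New median = avg of two middle elements.
x = 22: 7 elements are < x, 0 elements are > x.
New sorted list: [-5, -1, 6, 9, 15, 16, 19, 22]
New median = 12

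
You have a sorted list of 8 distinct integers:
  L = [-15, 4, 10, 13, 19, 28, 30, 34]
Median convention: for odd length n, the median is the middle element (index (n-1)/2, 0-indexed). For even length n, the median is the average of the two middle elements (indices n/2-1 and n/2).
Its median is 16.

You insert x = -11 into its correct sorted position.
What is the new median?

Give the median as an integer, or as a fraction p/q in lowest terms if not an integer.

Old list (sorted, length 8): [-15, 4, 10, 13, 19, 28, 30, 34]
Old median = 16
Insert x = -11
Old length even (8). Middle pair: indices 3,4 = 13,19.
New length odd (9). New median = single middle element.
x = -11: 1 elements are < x, 7 elements are > x.
New sorted list: [-15, -11, 4, 10, 13, 19, 28, 30, 34]
New median = 13

Answer: 13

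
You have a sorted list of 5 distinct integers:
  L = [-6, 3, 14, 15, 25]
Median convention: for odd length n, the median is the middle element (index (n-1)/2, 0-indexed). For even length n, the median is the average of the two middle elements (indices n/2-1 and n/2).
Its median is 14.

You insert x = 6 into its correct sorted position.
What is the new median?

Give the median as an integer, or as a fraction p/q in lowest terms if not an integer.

Answer: 10

Derivation:
Old list (sorted, length 5): [-6, 3, 14, 15, 25]
Old median = 14
Insert x = 6
Old length odd (5). Middle was index 2 = 14.
New length even (6). New median = avg of two middle elements.
x = 6: 2 elements are < x, 3 elements are > x.
New sorted list: [-6, 3, 6, 14, 15, 25]
New median = 10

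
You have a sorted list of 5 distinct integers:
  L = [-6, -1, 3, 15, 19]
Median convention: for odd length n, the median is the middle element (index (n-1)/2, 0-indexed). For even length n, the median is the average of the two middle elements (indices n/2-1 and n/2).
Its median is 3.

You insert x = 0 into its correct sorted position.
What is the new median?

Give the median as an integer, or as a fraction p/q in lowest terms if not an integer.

Answer: 3/2

Derivation:
Old list (sorted, length 5): [-6, -1, 3, 15, 19]
Old median = 3
Insert x = 0
Old length odd (5). Middle was index 2 = 3.
New length even (6). New median = avg of two middle elements.
x = 0: 2 elements are < x, 3 elements are > x.
New sorted list: [-6, -1, 0, 3, 15, 19]
New median = 3/2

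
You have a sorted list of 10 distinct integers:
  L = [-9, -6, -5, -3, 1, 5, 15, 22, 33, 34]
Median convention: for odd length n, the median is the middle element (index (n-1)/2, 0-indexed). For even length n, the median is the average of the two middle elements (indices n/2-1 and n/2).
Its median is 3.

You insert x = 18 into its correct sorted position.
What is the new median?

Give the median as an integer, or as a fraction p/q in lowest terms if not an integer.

Old list (sorted, length 10): [-9, -6, -5, -3, 1, 5, 15, 22, 33, 34]
Old median = 3
Insert x = 18
Old length even (10). Middle pair: indices 4,5 = 1,5.
New length odd (11). New median = single middle element.
x = 18: 7 elements are < x, 3 elements are > x.
New sorted list: [-9, -6, -5, -3, 1, 5, 15, 18, 22, 33, 34]
New median = 5

Answer: 5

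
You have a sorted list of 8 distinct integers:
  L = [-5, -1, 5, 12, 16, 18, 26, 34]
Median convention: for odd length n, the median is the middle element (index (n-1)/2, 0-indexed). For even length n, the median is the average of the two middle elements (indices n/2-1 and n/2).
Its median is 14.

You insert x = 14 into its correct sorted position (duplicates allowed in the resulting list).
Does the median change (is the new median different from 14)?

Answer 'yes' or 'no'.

Answer: no

Derivation:
Old median = 14
Insert x = 14
New median = 14
Changed? no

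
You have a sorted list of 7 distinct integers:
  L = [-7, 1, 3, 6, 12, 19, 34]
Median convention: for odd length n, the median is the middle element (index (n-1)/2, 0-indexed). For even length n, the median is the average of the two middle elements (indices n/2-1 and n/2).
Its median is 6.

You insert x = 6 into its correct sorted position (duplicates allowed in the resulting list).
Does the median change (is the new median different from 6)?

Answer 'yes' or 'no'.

Answer: no

Derivation:
Old median = 6
Insert x = 6
New median = 6
Changed? no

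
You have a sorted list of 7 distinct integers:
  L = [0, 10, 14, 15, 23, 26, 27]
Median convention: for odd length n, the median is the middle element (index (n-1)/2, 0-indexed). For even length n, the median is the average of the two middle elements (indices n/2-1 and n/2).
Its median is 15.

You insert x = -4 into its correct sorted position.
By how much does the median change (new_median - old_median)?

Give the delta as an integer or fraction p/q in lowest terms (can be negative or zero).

Old median = 15
After inserting x = -4: new sorted = [-4, 0, 10, 14, 15, 23, 26, 27]
New median = 29/2
Delta = 29/2 - 15 = -1/2

Answer: -1/2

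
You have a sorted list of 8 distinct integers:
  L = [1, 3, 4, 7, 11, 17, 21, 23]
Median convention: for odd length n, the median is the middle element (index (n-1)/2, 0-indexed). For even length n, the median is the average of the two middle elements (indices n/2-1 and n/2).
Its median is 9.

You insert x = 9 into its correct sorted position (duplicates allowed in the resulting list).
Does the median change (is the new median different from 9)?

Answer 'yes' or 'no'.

Old median = 9
Insert x = 9
New median = 9
Changed? no

Answer: no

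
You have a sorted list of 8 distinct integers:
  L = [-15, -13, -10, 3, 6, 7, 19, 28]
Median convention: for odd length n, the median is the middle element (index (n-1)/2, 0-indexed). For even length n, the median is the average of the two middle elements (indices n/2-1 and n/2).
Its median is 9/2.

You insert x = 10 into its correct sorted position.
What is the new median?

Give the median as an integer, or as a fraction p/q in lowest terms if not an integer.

Answer: 6

Derivation:
Old list (sorted, length 8): [-15, -13, -10, 3, 6, 7, 19, 28]
Old median = 9/2
Insert x = 10
Old length even (8). Middle pair: indices 3,4 = 3,6.
New length odd (9). New median = single middle element.
x = 10: 6 elements are < x, 2 elements are > x.
New sorted list: [-15, -13, -10, 3, 6, 7, 10, 19, 28]
New median = 6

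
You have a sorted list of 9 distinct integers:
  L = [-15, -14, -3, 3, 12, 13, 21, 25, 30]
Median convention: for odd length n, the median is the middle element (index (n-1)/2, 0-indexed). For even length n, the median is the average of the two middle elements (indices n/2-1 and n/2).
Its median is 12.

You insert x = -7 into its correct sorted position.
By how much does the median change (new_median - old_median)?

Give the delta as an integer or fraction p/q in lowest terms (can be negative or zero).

Answer: -9/2

Derivation:
Old median = 12
After inserting x = -7: new sorted = [-15, -14, -7, -3, 3, 12, 13, 21, 25, 30]
New median = 15/2
Delta = 15/2 - 12 = -9/2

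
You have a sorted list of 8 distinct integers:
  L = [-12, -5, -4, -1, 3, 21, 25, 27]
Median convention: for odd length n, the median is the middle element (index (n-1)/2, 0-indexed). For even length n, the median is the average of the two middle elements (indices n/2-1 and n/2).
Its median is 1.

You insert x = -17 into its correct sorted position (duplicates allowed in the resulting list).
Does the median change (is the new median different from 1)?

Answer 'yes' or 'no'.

Answer: yes

Derivation:
Old median = 1
Insert x = -17
New median = -1
Changed? yes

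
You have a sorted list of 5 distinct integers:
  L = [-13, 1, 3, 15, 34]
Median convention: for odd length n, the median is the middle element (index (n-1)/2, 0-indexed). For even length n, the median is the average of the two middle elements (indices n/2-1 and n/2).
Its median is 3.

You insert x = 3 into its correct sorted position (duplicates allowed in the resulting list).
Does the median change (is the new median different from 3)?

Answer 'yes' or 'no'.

Answer: no

Derivation:
Old median = 3
Insert x = 3
New median = 3
Changed? no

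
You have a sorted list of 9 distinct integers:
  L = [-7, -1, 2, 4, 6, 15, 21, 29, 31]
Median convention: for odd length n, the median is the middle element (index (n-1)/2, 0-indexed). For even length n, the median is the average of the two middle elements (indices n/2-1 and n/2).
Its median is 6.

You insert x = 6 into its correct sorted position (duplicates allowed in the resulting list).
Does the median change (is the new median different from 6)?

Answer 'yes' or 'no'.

Answer: no

Derivation:
Old median = 6
Insert x = 6
New median = 6
Changed? no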